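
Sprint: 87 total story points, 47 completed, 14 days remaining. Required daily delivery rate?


Formula: Required rate = Remaining points / Days left
Remaining = 87 - 47 = 40 points
Required rate = 40 / 14 = 2.86 points/day

2.86 points/day


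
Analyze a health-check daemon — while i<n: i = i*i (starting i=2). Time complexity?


Reasoning: squaring drives double-exponential growth; iterations ~ log log n
Complexity: O(log log n)

O(log log n)


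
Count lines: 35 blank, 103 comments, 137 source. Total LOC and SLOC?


Total LOC = blank + comment + code
Total LOC = 35 + 103 + 137 = 275
SLOC (source only) = code = 137

Total LOC: 275, SLOC: 137


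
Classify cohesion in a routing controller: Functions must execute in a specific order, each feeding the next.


Reasoning: Output of one is input to next
Type: Sequential cohesion

Sequential cohesion


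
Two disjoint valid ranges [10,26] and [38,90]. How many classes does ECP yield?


Valid ranges: [10,26] and [38,90]
Class 1: x < 10 — invalid
Class 2: 10 ≤ x ≤ 26 — valid
Class 3: 26 < x < 38 — invalid (gap between ranges)
Class 4: 38 ≤ x ≤ 90 — valid
Class 5: x > 90 — invalid
Total equivalence classes: 5

5 equivalence classes


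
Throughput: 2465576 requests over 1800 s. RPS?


Formula: throughput = requests / seconds
throughput = 2465576 / 1800
throughput = 1369.76 requests/second

1369.76 requests/second


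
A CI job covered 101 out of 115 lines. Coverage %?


Coverage = covered / total * 100
Coverage = 101 / 115 * 100
Coverage = 87.83%

87.83%


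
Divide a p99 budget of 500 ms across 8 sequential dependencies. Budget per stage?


Formula: per_stage = total_budget / stages
per_stage = 500 / 8
per_stage = 62.5 ms

62.5 ms


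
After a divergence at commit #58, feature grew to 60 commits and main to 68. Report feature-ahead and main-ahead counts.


Common ancestor: commit #58
feature commits after divergence: 60 - 58 = 2
main commits after divergence: 68 - 58 = 10
feature is 2 commits ahead of main
main is 10 commits ahead of feature

feature ahead: 2, main ahead: 10


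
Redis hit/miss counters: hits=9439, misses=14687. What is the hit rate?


Formula: hit rate = hits / (hits + misses) * 100
hit rate = 9439 / (9439 + 14687) * 100
hit rate = 9439 / 24126 * 100
hit rate = 39.12%

39.12%


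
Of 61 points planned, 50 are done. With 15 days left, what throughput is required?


Formula: Required rate = Remaining points / Days left
Remaining = 61 - 50 = 11 points
Required rate = 11 / 15 = 0.73 points/day

0.73 points/day


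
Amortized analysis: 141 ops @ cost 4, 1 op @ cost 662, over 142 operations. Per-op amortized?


Formula: Amortized cost = Total cost / Operations
Total cost = (141 * 4) + (1 * 662)
Total cost = 564 + 662 = 1226
Amortized = 1226 / 142 = 8.6338

8.6338


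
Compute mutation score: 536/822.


Mutation score = killed / total * 100
Mutation score = 536 / 822 * 100
Mutation score = 65.21%

65.21%


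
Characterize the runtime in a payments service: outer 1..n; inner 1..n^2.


Reasoning: n times n^2
Complexity: O(n^3)

O(n^3)


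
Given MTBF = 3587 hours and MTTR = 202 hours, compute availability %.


Availability = MTBF / (MTBF + MTTR)
Availability = 3587 / (3587 + 202)
Availability = 3587 / 3789
Availability = 94.6688%

94.6688%


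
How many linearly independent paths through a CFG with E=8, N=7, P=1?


Formula: V(G) = E - N + 2P
V(G) = 8 - 7 + 2*1
V(G) = 1 + 2
V(G) = 3

3


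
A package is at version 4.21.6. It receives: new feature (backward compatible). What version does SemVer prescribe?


Current: 4.21.6
Change category: 'new feature (backward compatible)' → minor bump
SemVer rule: minor bump → increment MINOR, reset PATCH to 0 (MAJOR unchanged)
New: 4.22.0

4.22.0


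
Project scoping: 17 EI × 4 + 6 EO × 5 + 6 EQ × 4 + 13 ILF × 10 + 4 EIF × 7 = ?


UFP = EI*4 + EO*5 + EQ*4 + ILF*10 + EIF*7
UFP = 17*4 + 6*5 + 6*4 + 13*10 + 4*7
UFP = 68 + 30 + 24 + 130 + 28
UFP = 280

280


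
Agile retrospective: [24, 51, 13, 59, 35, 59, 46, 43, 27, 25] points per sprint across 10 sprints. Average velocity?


Formula: Avg velocity = Total points / Number of sprints
Points: [24, 51, 13, 59, 35, 59, 46, 43, 27, 25]
Sum = 24 + 51 + 13 + 59 + 35 + 59 + 46 + 43 + 27 + 25 = 382
Avg velocity = 382 / 10 = 38.2 points/sprint

38.2 points/sprint


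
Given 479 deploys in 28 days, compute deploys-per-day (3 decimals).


Formula: deployments per day = releases / days
= 479 / 28
= 17.107 deploys/day
(equivalently, 119.75 deploys/week)

17.107 deploys/day


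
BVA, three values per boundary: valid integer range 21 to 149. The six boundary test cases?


Range: [21, 149]
Boundaries: just below min, min, min+1, max-1, max, just above max
Values: [20, 21, 22, 148, 149, 150]

[20, 21, 22, 148, 149, 150]


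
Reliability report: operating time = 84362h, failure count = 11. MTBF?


Formula: MTBF = Total operating time / Number of failures
MTBF = 84362 / 11
MTBF = 7669.27 hours

7669.27 hours


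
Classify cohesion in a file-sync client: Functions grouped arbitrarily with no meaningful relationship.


Reasoning: Worst: random grouping
Type: Coincidental cohesion

Coincidental cohesion


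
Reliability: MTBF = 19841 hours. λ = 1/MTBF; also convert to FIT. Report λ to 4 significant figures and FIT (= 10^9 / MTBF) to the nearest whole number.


Formula: λ = 1 / MTBF; FIT = λ × 1e9 = 1e9 / MTBF
λ = 1 / 19841 ≈ 5.040e-05 failures/hour
FIT = 1e9 / 19841 ≈ 50401 failures per 1e9 hours (nearest whole number)

λ = 5.040e-05 /h, FIT = 50401


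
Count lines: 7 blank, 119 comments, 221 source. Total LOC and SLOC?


Total LOC = blank + comment + code
Total LOC = 7 + 119 + 221 = 347
SLOC (source only) = code = 221

Total LOC: 347, SLOC: 221


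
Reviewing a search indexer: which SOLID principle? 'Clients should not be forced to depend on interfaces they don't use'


This describes the Interface Segregation Principle (ISP)

Interface Segregation Principle (ISP)


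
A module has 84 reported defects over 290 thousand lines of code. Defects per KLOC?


Defect density = defects / KLOC
Defect density = 84 / 290
Defect density = 0.29 defects/KLOC

0.29 defects/KLOC


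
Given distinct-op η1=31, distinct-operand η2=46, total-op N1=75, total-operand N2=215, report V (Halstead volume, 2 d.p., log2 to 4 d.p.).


Formula: V = N * log2(η), where N = N1 + N2 and η = η1 + η2
η = 31 + 46 = 77
N = 75 + 215 = 290
log2(77) ≈ 6.2668
V = 290 * 6.2668 = 1817.37

1817.37


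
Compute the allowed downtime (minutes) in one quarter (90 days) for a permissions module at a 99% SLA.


Formula: allowed downtime = period * (100 - SLA) / 100
Period (quarter (90 days)) = 129600 minutes
Unavailability fraction = (100 - 99.0) / 100
Allowed downtime = 129600 * (100 - 99.0) / 100
Allowed downtime = 1296.0 minutes

1296.0 minutes


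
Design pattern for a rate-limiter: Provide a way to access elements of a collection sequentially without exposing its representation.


This matches the Iterator pattern

Iterator


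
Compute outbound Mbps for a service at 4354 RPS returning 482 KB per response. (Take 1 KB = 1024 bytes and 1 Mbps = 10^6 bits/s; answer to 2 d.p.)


Formula: Mbps = payload_bytes * RPS * 8 / 1e6
Payload per request = 482 KB = 482 * 1024 = 493568 bytes
Total bytes/sec = 493568 * 4354 = 2148995072
Total bits/sec = 2148995072 * 8 = 17191960576
Mbps = 17191960576 / 1e6 = 17191.96

17191.96 Mbps


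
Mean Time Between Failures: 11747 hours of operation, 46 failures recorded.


Formula: MTBF = Total operating time / Number of failures
MTBF = 11747 / 46
MTBF = 255.37 hours

255.37 hours


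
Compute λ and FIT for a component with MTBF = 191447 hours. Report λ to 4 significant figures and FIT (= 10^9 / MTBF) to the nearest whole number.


Formula: λ = 1 / MTBF; FIT = λ × 1e9 = 1e9 / MTBF
λ = 1 / 191447 ≈ 5.223e-06 failures/hour
FIT = 1e9 / 191447 ≈ 5223 failures per 1e9 hours (nearest whole number)

λ = 5.223e-06 /h, FIT = 5223


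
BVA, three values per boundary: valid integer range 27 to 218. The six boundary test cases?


Range: [27, 218]
Boundaries: just below min, min, min+1, max-1, max, just above max
Values: [26, 27, 28, 217, 218, 219]

[26, 27, 28, 217, 218, 219]


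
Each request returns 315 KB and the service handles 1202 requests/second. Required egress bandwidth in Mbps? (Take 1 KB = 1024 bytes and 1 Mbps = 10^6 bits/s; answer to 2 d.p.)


Formula: Mbps = payload_bytes * RPS * 8 / 1e6
Payload per request = 315 KB = 315 * 1024 = 322560 bytes
Total bytes/sec = 322560 * 1202 = 387717120
Total bits/sec = 387717120 * 8 = 3101736960
Mbps = 3101736960 / 1e6 = 3101.74

3101.74 Mbps


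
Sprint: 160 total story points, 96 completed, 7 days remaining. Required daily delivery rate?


Formula: Required rate = Remaining points / Days left
Remaining = 160 - 96 = 64 points
Required rate = 64 / 7 = 9.14 points/day

9.14 points/day


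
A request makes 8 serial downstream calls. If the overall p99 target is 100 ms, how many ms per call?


Formula: per_stage = total_budget / stages
per_stage = 100 / 8
per_stage = 12.5 ms

12.5 ms


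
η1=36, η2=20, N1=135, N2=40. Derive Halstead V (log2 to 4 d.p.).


Formula: V = N * log2(η), where N = N1 + N2 and η = η1 + η2
η = 36 + 20 = 56
N = 135 + 40 = 175
log2(56) ≈ 5.8074
V = 175 * 5.8074 = 1016.30

1016.30


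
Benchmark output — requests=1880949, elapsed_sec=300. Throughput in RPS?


Formula: throughput = requests / seconds
throughput = 1880949 / 300
throughput = 6269.83 requests/second

6269.83 requests/second


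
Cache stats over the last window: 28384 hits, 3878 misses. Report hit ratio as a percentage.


Formula: hit rate = hits / (hits + misses) * 100
hit rate = 28384 / (28384 + 3878) * 100
hit rate = 28384 / 32262 * 100
hit rate = 87.98%

87.98%


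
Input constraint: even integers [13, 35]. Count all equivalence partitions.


Constraint: even integers in [13, 35]
Class 1: x < 13 — out-of-range invalid
Class 2: x in [13,35] but odd — wrong type invalid
Class 3: x in [13,35] and even — valid
Class 4: x > 35 — out-of-range invalid
Total equivalence classes: 4

4 equivalence classes


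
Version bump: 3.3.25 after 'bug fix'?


Current: 3.3.25
Change category: 'bug fix' → patch bump
SemVer rule: patch bump → increment PATCH (MAJOR and MINOR unchanged)
New: 3.3.26

3.3.26


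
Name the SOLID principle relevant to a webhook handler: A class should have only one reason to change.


This describes the Single Responsibility Principle (SRP)

Single Responsibility Principle (SRP)


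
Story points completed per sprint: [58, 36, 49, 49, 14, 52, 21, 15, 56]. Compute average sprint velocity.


Formula: Avg velocity = Total points / Number of sprints
Points: [58, 36, 49, 49, 14, 52, 21, 15, 56]
Sum = 58 + 36 + 49 + 49 + 14 + 52 + 21 + 15 + 56 = 350
Avg velocity = 350 / 9 = 38.89 points/sprint

38.89 points/sprint


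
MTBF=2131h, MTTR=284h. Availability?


Availability = MTBF / (MTBF + MTTR)
Availability = 2131 / (2131 + 284)
Availability = 2131 / 2415
Availability = 88.2402%

88.2402%


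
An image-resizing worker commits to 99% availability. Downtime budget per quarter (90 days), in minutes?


Formula: allowed downtime = period * (100 - SLA) / 100
Period (quarter (90 days)) = 129600 minutes
Unavailability fraction = (100 - 99.0) / 100
Allowed downtime = 129600 * (100 - 99.0) / 100
Allowed downtime = 1296.0 minutes

1296.0 minutes


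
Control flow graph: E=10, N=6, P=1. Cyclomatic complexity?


Formula: V(G) = E - N + 2P
V(G) = 10 - 6 + 2*1
V(G) = 4 + 2
V(G) = 6

6


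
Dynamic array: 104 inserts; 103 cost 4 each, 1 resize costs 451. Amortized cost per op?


Formula: Amortized cost = Total cost / Operations
Total cost = (103 * 4) + (1 * 451)
Total cost = 412 + 451 = 863
Amortized = 863 / 104 = 8.2981

8.2981


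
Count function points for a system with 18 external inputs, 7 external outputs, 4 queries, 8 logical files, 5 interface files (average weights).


UFP = EI*4 + EO*5 + EQ*4 + ILF*10 + EIF*7
UFP = 18*4 + 7*5 + 4*4 + 8*10 + 5*7
UFP = 72 + 35 + 16 + 80 + 35
UFP = 238

238


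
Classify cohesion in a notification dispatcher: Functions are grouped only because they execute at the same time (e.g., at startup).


Reasoning: Related by timing only
Type: Temporal cohesion

Temporal cohesion


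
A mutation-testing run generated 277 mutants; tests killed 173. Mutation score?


Mutation score = killed / total * 100
Mutation score = 173 / 277 * 100
Mutation score = 62.45%

62.45%


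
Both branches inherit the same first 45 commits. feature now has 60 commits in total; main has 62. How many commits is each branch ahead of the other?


Common ancestor: commit #45
feature commits after divergence: 60 - 45 = 15
main commits after divergence: 62 - 45 = 17
feature is 15 commits ahead of main
main is 17 commits ahead of feature

feature ahead: 15, main ahead: 17


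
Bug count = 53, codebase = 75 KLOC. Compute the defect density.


Defect density = defects / KLOC
Defect density = 53 / 75
Defect density = 0.707 defects/KLOC

0.707 defects/KLOC


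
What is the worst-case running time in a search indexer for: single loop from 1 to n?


Reasoning: one pass through n items
Complexity: O(n)

O(n)


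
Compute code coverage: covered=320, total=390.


Coverage = covered / total * 100
Coverage = 320 / 390 * 100
Coverage = 82.05%

82.05%


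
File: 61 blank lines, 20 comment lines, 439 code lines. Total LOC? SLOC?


Total LOC = blank + comment + code
Total LOC = 61 + 20 + 439 = 520
SLOC (source only) = code = 439

Total LOC: 520, SLOC: 439


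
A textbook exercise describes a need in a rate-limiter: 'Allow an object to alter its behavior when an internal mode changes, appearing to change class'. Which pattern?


This matches the State pattern

State


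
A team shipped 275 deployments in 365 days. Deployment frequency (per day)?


Formula: deployments per day = releases / days
= 275 / 365
= 0.753 deploys/day
(equivalently, 5.27 deploys/week)

0.753 deploys/day


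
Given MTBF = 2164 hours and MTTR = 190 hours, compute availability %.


Availability = MTBF / (MTBF + MTTR)
Availability = 2164 / (2164 + 190)
Availability = 2164 / 2354
Availability = 91.9286%

91.9286%


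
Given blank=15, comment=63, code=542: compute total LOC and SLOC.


Total LOC = blank + comment + code
Total LOC = 15 + 63 + 542 = 620
SLOC (source only) = code = 542

Total LOC: 620, SLOC: 542


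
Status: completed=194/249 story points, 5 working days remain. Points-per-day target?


Formula: Required rate = Remaining points / Days left
Remaining = 249 - 194 = 55 points
Required rate = 55 / 5 = 11.0 points/day

11.0 points/day


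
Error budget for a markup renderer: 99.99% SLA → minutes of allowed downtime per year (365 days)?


Formula: allowed downtime = period * (100 - SLA) / 100
Period (year (365 days)) = 525600 minutes
Unavailability fraction = (100 - 99.99) / 100
Allowed downtime = 525600 * (100 - 99.99) / 100
Allowed downtime = 52.56 minutes

52.56 minutes


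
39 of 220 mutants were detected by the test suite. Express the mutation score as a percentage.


Mutation score = killed / total * 100
Mutation score = 39 / 220 * 100
Mutation score = 17.73%

17.73%


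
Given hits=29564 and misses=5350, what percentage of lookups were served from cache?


Formula: hit rate = hits / (hits + misses) * 100
hit rate = 29564 / (29564 + 5350) * 100
hit rate = 29564 / 34914 * 100
hit rate = 84.68%

84.68%


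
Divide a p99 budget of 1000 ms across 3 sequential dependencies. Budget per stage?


Formula: per_stage = total_budget / stages
per_stage = 1000 / 3
per_stage = 333.33 ms

333.33 ms


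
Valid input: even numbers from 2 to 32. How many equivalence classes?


Constraint: even integers in [2, 32]
Class 1: x < 2 — out-of-range invalid
Class 2: x in [2,32] but odd — wrong type invalid
Class 3: x in [2,32] and even — valid
Class 4: x > 32 — out-of-range invalid
Total equivalence classes: 4

4 equivalence classes


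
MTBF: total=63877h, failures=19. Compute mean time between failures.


Formula: MTBF = Total operating time / Number of failures
MTBF = 63877 / 19
MTBF = 3361.95 hours

3361.95 hours


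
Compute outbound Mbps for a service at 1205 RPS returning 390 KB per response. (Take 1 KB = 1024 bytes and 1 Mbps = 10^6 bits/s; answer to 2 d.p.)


Formula: Mbps = payload_bytes * RPS * 8 / 1e6
Payload per request = 390 KB = 390 * 1024 = 399360 bytes
Total bytes/sec = 399360 * 1205 = 481228800
Total bits/sec = 481228800 * 8 = 3849830400
Mbps = 3849830400 / 1e6 = 3849.83

3849.83 Mbps


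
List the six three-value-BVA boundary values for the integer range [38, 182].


Range: [38, 182]
Boundaries: just below min, min, min+1, max-1, max, just above max
Values: [37, 38, 39, 181, 182, 183]

[37, 38, 39, 181, 182, 183]


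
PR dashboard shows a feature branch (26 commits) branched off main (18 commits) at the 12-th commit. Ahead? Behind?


Common ancestor: commit #12
feature commits after divergence: 26 - 12 = 14
main commits after divergence: 18 - 12 = 6
feature is 14 commits ahead of main
main is 6 commits ahead of feature

feature ahead: 14, main ahead: 6


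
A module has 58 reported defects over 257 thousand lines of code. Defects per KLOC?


Defect density = defects / KLOC
Defect density = 58 / 257
Defect density = 0.226 defects/KLOC

0.226 defects/KLOC


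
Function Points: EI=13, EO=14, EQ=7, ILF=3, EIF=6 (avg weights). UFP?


UFP = EI*4 + EO*5 + EQ*4 + ILF*10 + EIF*7
UFP = 13*4 + 14*5 + 7*4 + 3*10 + 6*7
UFP = 52 + 70 + 28 + 30 + 42
UFP = 222

222


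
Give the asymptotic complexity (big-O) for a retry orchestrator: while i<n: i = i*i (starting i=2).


Reasoning: squaring drives double-exponential growth; iterations ~ log log n
Complexity: O(log log n)

O(log log n)


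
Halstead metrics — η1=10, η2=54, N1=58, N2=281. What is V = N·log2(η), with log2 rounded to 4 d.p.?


Formula: V = N * log2(η), where N = N1 + N2 and η = η1 + η2
η = 10 + 54 = 64
N = 58 + 281 = 339
log2(64) ≈ 6.0000
V = 339 * 6.0000 = 2034.00

2034.00


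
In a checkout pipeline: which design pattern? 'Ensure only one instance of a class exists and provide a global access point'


This matches the Singleton pattern

Singleton


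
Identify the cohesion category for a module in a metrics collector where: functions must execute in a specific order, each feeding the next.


Reasoning: Output of one is input to next
Type: Sequential cohesion

Sequential cohesion


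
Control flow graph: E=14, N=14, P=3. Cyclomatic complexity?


Formula: V(G) = E - N + 2P
V(G) = 14 - 14 + 2*3
V(G) = 0 + 6
V(G) = 6

6


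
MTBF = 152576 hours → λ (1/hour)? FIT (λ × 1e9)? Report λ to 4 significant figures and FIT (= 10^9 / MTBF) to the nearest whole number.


Formula: λ = 1 / MTBF; FIT = λ × 1e9 = 1e9 / MTBF
λ = 1 / 152576 ≈ 6.554e-06 failures/hour
FIT = 1e9 / 152576 ≈ 6554 failures per 1e9 hours (nearest whole number)

λ = 6.554e-06 /h, FIT = 6554


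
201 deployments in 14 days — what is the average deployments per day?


Formula: deployments per day = releases / days
= 201 / 14
= 14.357 deploys/day
(equivalently, 100.5 deploys/week)

14.357 deploys/day


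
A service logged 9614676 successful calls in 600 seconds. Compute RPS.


Formula: throughput = requests / seconds
throughput = 9614676 / 600
throughput = 16024.46 requests/second

16024.46 requests/second


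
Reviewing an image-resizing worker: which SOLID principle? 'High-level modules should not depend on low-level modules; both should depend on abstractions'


This describes the Dependency Inversion Principle (DIP)

Dependency Inversion Principle (DIP)


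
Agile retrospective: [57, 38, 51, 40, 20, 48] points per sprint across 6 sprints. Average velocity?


Formula: Avg velocity = Total points / Number of sprints
Points: [57, 38, 51, 40, 20, 48]
Sum = 57 + 38 + 51 + 40 + 20 + 48 = 254
Avg velocity = 254 / 6 = 42.33 points/sprint

42.33 points/sprint


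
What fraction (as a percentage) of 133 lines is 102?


Coverage = covered / total * 100
Coverage = 102 / 133 * 100
Coverage = 76.69%

76.69%


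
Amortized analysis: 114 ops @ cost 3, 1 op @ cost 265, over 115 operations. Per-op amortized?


Formula: Amortized cost = Total cost / Operations
Total cost = (114 * 3) + (1 * 265)
Total cost = 342 + 265 = 607
Amortized = 607 / 115 = 5.2783

5.2783


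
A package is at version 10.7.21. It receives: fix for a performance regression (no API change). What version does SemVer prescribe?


Current: 10.7.21
Change category: 'fix for a performance regression (no API change)' → patch bump
SemVer rule: patch bump → increment PATCH (MAJOR and MINOR unchanged)
New: 10.7.22

10.7.22


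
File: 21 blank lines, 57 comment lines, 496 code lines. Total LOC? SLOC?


Total LOC = blank + comment + code
Total LOC = 21 + 57 + 496 = 574
SLOC (source only) = code = 496

Total LOC: 574, SLOC: 496


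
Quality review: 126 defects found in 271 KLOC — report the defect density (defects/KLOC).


Defect density = defects / KLOC
Defect density = 126 / 271
Defect density = 0.465 defects/KLOC

0.465 defects/KLOC


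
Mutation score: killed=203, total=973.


Mutation score = killed / total * 100
Mutation score = 203 / 973 * 100
Mutation score = 20.86%

20.86%


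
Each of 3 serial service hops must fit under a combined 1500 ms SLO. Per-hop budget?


Formula: per_stage = total_budget / stages
per_stage = 1500 / 3
per_stage = 500.0 ms

500.0 ms


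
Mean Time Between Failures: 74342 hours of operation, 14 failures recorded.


Formula: MTBF = Total operating time / Number of failures
MTBF = 74342 / 14
MTBF = 5310.14 hours

5310.14 hours


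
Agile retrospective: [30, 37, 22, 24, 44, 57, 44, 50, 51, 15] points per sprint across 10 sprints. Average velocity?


Formula: Avg velocity = Total points / Number of sprints
Points: [30, 37, 22, 24, 44, 57, 44, 50, 51, 15]
Sum = 30 + 37 + 22 + 24 + 44 + 57 + 44 + 50 + 51 + 15 = 374
Avg velocity = 374 / 10 = 37.4 points/sprint

37.4 points/sprint


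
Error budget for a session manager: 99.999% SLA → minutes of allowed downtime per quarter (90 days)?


Formula: allowed downtime = period * (100 - SLA) / 100
Period (quarter (90 days)) = 129600 minutes
Unavailability fraction = (100 - 99.999) / 100
Allowed downtime = 129600 * (100 - 99.999) / 100
Allowed downtime = 1.296 minutes

1.296 minutes


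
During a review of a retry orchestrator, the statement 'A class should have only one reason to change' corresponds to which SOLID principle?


This describes the Single Responsibility Principle (SRP)

Single Responsibility Principle (SRP)


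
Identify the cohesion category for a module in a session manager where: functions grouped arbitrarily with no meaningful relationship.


Reasoning: Worst: random grouping
Type: Coincidental cohesion

Coincidental cohesion


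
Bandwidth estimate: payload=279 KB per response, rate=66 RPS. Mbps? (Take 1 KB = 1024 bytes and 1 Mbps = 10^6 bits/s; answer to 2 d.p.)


Formula: Mbps = payload_bytes * RPS * 8 / 1e6
Payload per request = 279 KB = 279 * 1024 = 285696 bytes
Total bytes/sec = 285696 * 66 = 18855936
Total bits/sec = 18855936 * 8 = 150847488
Mbps = 150847488 / 1e6 = 150.85

150.85 Mbps


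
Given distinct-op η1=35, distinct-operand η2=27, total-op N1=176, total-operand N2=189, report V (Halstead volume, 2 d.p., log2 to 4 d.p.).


Formula: V = N * log2(η), where N = N1 + N2 and η = η1 + η2
η = 35 + 27 = 62
N = 176 + 189 = 365
log2(62) ≈ 5.9542
V = 365 * 5.9542 = 2173.28

2173.28


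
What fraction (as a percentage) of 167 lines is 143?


Coverage = covered / total * 100
Coverage = 143 / 167 * 100
Coverage = 85.63%

85.63%


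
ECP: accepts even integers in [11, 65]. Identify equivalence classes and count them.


Constraint: even integers in [11, 65]
Class 1: x < 11 — out-of-range invalid
Class 2: x in [11,65] but odd — wrong type invalid
Class 3: x in [11,65] and even — valid
Class 4: x > 65 — out-of-range invalid
Total equivalence classes: 4

4 equivalence classes


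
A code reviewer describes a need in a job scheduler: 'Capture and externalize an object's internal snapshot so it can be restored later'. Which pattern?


This matches the Memento pattern

Memento


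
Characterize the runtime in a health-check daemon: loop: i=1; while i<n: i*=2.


Reasoning: i doubles each step so iterations are log2(n)
Complexity: O(log n)

O(log n)


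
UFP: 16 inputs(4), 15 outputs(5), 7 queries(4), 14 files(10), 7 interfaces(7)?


UFP = EI*4 + EO*5 + EQ*4 + ILF*10 + EIF*7
UFP = 16*4 + 15*5 + 7*4 + 14*10 + 7*7
UFP = 64 + 75 + 28 + 140 + 49
UFP = 356

356


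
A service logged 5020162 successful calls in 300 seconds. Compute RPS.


Formula: throughput = requests / seconds
throughput = 5020162 / 300
throughput = 16733.87 requests/second

16733.87 requests/second


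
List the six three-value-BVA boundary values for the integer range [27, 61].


Range: [27, 61]
Boundaries: just below min, min, min+1, max-1, max, just above max
Values: [26, 27, 28, 60, 61, 62]

[26, 27, 28, 60, 61, 62]


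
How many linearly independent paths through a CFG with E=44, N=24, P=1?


Formula: V(G) = E - N + 2P
V(G) = 44 - 24 + 2*1
V(G) = 20 + 2
V(G) = 22

22


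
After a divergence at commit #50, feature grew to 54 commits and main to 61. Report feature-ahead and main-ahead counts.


Common ancestor: commit #50
feature commits after divergence: 54 - 50 = 4
main commits after divergence: 61 - 50 = 11
feature is 4 commits ahead of main
main is 11 commits ahead of feature

feature ahead: 4, main ahead: 11


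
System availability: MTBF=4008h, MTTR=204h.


Availability = MTBF / (MTBF + MTTR)
Availability = 4008 / (4008 + 204)
Availability = 4008 / 4212
Availability = 95.1567%

95.1567%


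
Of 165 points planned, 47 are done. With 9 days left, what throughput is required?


Formula: Required rate = Remaining points / Days left
Remaining = 165 - 47 = 118 points
Required rate = 118 / 9 = 13.11 points/day

13.11 points/day


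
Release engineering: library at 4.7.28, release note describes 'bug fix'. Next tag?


Current: 4.7.28
Change category: 'bug fix' → patch bump
SemVer rule: patch bump → increment PATCH (MAJOR and MINOR unchanged)
New: 4.7.29

4.7.29


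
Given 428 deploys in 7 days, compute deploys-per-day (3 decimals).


Formula: deployments per day = releases / days
= 428 / 7
= 61.143 deploys/day
(equivalently, 428.0 deploys/week)

61.143 deploys/day


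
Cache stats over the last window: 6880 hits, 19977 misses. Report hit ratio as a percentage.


Formula: hit rate = hits / (hits + misses) * 100
hit rate = 6880 / (6880 + 19977) * 100
hit rate = 6880 / 26857 * 100
hit rate = 25.62%

25.62%


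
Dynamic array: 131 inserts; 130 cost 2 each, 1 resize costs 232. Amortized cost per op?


Formula: Amortized cost = Total cost / Operations
Total cost = (130 * 2) + (1 * 232)
Total cost = 260 + 232 = 492
Amortized = 492 / 131 = 3.7557

3.7557


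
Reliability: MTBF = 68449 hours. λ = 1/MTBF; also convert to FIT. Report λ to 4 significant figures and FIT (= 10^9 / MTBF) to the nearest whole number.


Formula: λ = 1 / MTBF; FIT = λ × 1e9 = 1e9 / MTBF
λ = 1 / 68449 ≈ 1.461e-05 failures/hour
FIT = 1e9 / 68449 ≈ 14609 failures per 1e9 hours (nearest whole number)

λ = 1.461e-05 /h, FIT = 14609


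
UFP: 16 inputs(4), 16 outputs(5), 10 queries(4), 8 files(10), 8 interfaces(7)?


UFP = EI*4 + EO*5 + EQ*4 + ILF*10 + EIF*7
UFP = 16*4 + 16*5 + 10*4 + 8*10 + 8*7
UFP = 64 + 80 + 40 + 80 + 56
UFP = 320

320


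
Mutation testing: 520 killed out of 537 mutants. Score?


Mutation score = killed / total * 100
Mutation score = 520 / 537 * 100
Mutation score = 96.83%

96.83%


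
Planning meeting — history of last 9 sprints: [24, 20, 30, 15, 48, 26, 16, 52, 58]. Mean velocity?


Formula: Avg velocity = Total points / Number of sprints
Points: [24, 20, 30, 15, 48, 26, 16, 52, 58]
Sum = 24 + 20 + 30 + 15 + 48 + 26 + 16 + 52 + 58 = 289
Avg velocity = 289 / 9 = 32.11 points/sprint

32.11 points/sprint


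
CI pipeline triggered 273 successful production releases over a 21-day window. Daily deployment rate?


Formula: deployments per day = releases / days
= 273 / 21
= 13.0 deploys/day
(equivalently, 91.0 deploys/week)

13.0 deploys/day


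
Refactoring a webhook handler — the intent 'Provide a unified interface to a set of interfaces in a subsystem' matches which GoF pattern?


This matches the Facade pattern

Facade


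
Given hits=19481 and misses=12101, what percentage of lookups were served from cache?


Formula: hit rate = hits / (hits + misses) * 100
hit rate = 19481 / (19481 + 12101) * 100
hit rate = 19481 / 31582 * 100
hit rate = 61.68%

61.68%


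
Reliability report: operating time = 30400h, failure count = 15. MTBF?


Formula: MTBF = Total operating time / Number of failures
MTBF = 30400 / 15
MTBF = 2026.67 hours

2026.67 hours


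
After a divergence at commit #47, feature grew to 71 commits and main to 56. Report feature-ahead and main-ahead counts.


Common ancestor: commit #47
feature commits after divergence: 71 - 47 = 24
main commits after divergence: 56 - 47 = 9
feature is 24 commits ahead of main
main is 9 commits ahead of feature

feature ahead: 24, main ahead: 9


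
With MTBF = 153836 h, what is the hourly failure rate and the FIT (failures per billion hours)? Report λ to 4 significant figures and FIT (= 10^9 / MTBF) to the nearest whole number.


Formula: λ = 1 / MTBF; FIT = λ × 1e9 = 1e9 / MTBF
λ = 1 / 153836 ≈ 6.500e-06 failures/hour
FIT = 1e9 / 153836 ≈ 6500 failures per 1e9 hours (nearest whole number)

λ = 6.500e-06 /h, FIT = 6500


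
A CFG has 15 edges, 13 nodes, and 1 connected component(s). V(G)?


Formula: V(G) = E - N + 2P
V(G) = 15 - 13 + 2*1
V(G) = 2 + 2
V(G) = 4

4


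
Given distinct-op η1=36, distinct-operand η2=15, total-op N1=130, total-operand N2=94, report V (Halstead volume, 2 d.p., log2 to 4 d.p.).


Formula: V = N * log2(η), where N = N1 + N2 and η = η1 + η2
η = 36 + 15 = 51
N = 130 + 94 = 224
log2(51) ≈ 5.6724
V = 224 * 5.6724 = 1270.62

1270.62


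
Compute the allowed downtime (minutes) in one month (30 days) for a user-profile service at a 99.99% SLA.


Formula: allowed downtime = period * (100 - SLA) / 100
Period (month (30 days)) = 43200 minutes
Unavailability fraction = (100 - 99.99) / 100
Allowed downtime = 43200 * (100 - 99.99) / 100
Allowed downtime = 4.32 minutes

4.32 minutes


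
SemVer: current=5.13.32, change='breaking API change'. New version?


Current: 5.13.32
Change category: 'breaking API change' → major bump
SemVer rule: major bump → increment MAJOR, reset MINOR and PATCH to 0
New: 6.0.0

6.0.0


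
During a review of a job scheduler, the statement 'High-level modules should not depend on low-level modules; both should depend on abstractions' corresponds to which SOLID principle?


This describes the Dependency Inversion Principle (DIP)

Dependency Inversion Principle (DIP)


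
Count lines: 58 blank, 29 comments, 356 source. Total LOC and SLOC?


Total LOC = blank + comment + code
Total LOC = 58 + 29 + 356 = 443
SLOC (source only) = code = 356

Total LOC: 443, SLOC: 356


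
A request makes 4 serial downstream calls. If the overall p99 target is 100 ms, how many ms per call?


Formula: per_stage = total_budget / stages
per_stage = 100 / 4
per_stage = 25.0 ms

25.0 ms


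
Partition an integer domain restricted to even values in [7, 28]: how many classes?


Constraint: even integers in [7, 28]
Class 1: x < 7 — out-of-range invalid
Class 2: x in [7,28] but odd — wrong type invalid
Class 3: x in [7,28] and even — valid
Class 4: x > 28 — out-of-range invalid
Total equivalence classes: 4

4 equivalence classes


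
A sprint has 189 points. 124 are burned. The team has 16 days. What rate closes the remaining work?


Formula: Required rate = Remaining points / Days left
Remaining = 189 - 124 = 65 points
Required rate = 65 / 16 = 4.06 points/day

4.06 points/day


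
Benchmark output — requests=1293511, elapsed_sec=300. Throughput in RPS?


Formula: throughput = requests / seconds
throughput = 1293511 / 300
throughput = 4311.7 requests/second

4311.7 requests/second


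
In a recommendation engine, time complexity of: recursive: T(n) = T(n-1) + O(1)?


Reasoning: linear recursion with constant work per frame
Complexity: O(n)

O(n)


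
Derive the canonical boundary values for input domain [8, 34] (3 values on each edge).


Range: [8, 34]
Boundaries: just below min, min, min+1, max-1, max, just above max
Values: [7, 8, 9, 33, 34, 35]

[7, 8, 9, 33, 34, 35]


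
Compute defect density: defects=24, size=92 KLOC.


Defect density = defects / KLOC
Defect density = 24 / 92
Defect density = 0.261 defects/KLOC

0.261 defects/KLOC


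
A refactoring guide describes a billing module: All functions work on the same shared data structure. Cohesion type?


Reasoning: Functions share data
Type: Communicational cohesion

Communicational cohesion


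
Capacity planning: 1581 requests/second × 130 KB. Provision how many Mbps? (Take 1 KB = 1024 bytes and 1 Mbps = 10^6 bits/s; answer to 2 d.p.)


Formula: Mbps = payload_bytes * RPS * 8 / 1e6
Payload per request = 130 KB = 130 * 1024 = 133120 bytes
Total bytes/sec = 133120 * 1581 = 210462720
Total bits/sec = 210462720 * 8 = 1683701760
Mbps = 1683701760 / 1e6 = 1683.7

1683.7 Mbps


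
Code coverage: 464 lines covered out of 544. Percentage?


Coverage = covered / total * 100
Coverage = 464 / 544 * 100
Coverage = 85.29%

85.29%


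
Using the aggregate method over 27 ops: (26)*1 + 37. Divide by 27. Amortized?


Formula: Amortized cost = Total cost / Operations
Total cost = (26 * 1) + (1 * 37)
Total cost = 26 + 37 = 63
Amortized = 63 / 27 = 2.3333

2.3333


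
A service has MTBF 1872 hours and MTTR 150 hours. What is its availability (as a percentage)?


Availability = MTBF / (MTBF + MTTR)
Availability = 1872 / (1872 + 150)
Availability = 1872 / 2022
Availability = 92.5816%

92.5816%


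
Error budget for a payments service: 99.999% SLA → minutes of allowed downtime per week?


Formula: allowed downtime = period * (100 - SLA) / 100
Period (week) = 10080 minutes
Unavailability fraction = (100 - 99.999) / 100
Allowed downtime = 10080 * (100 - 99.999) / 100
Allowed downtime = 0.1008 minutes

0.1008 minutes


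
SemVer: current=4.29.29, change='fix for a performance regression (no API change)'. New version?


Current: 4.29.29
Change category: 'fix for a performance regression (no API change)' → patch bump
SemVer rule: patch bump → increment PATCH (MAJOR and MINOR unchanged)
New: 4.29.30

4.29.30


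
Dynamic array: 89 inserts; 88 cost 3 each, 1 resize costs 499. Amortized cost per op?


Formula: Amortized cost = Total cost / Operations
Total cost = (88 * 3) + (1 * 499)
Total cost = 264 + 499 = 763
Amortized = 763 / 89 = 8.573

8.573


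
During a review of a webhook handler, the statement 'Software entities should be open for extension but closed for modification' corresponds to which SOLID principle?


This describes the Open/Closed Principle (OCP)

Open/Closed Principle (OCP)


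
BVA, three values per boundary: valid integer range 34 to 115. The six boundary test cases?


Range: [34, 115]
Boundaries: just below min, min, min+1, max-1, max, just above max
Values: [33, 34, 35, 114, 115, 116]

[33, 34, 35, 114, 115, 116]


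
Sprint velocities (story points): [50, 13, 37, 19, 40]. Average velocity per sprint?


Formula: Avg velocity = Total points / Number of sprints
Points: [50, 13, 37, 19, 40]
Sum = 50 + 13 + 37 + 19 + 40 = 159
Avg velocity = 159 / 5 = 31.8 points/sprint

31.8 points/sprint


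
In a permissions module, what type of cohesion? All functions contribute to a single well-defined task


Reasoning: Best: single purpose
Type: Functional cohesion

Functional cohesion


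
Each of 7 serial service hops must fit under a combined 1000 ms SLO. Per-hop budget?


Formula: per_stage = total_budget / stages
per_stage = 1000 / 7
per_stage = 142.86 ms

142.86 ms


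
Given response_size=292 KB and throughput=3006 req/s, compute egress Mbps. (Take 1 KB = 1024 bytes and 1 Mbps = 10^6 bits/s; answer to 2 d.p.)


Formula: Mbps = payload_bytes * RPS * 8 / 1e6
Payload per request = 292 KB = 292 * 1024 = 299008 bytes
Total bytes/sec = 299008 * 3006 = 898818048
Total bits/sec = 898818048 * 8 = 7190544384
Mbps = 7190544384 / 1e6 = 7190.54

7190.54 Mbps


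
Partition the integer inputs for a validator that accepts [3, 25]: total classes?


Valid range: [3, 25]
Class 1: x < 3 — invalid
Class 2: 3 ≤ x ≤ 25 — valid
Class 3: x > 25 — invalid
Total equivalence classes: 3

3 equivalence classes


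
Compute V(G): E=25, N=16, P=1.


Formula: V(G) = E - N + 2P
V(G) = 25 - 16 + 2*1
V(G) = 9 + 2
V(G) = 11

11


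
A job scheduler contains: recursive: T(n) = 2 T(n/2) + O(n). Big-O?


Reasoning: master theorem case 2 (merge-sort recurrence)
Complexity: O(n log n)

O(n log n)


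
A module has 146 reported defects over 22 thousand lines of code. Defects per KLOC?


Defect density = defects / KLOC
Defect density = 146 / 22
Defect density = 6.636 defects/KLOC

6.636 defects/KLOC


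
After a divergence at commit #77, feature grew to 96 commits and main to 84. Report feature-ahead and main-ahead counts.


Common ancestor: commit #77
feature commits after divergence: 96 - 77 = 19
main commits after divergence: 84 - 77 = 7
feature is 19 commits ahead of main
main is 7 commits ahead of feature

feature ahead: 19, main ahead: 7


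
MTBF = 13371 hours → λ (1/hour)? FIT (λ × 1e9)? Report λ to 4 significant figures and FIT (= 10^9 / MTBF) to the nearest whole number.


Formula: λ = 1 / MTBF; FIT = λ × 1e9 = 1e9 / MTBF
λ = 1 / 13371 ≈ 7.479e-05 failures/hour
FIT = 1e9 / 13371 ≈ 74789 failures per 1e9 hours (nearest whole number)

λ = 7.479e-05 /h, FIT = 74789


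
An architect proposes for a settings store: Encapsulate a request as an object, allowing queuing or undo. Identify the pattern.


This matches the Command pattern

Command


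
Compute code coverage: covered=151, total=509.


Coverage = covered / total * 100
Coverage = 151 / 509 * 100
Coverage = 29.67%

29.67%


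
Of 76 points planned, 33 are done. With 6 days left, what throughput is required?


Formula: Required rate = Remaining points / Days left
Remaining = 76 - 33 = 43 points
Required rate = 43 / 6 = 7.17 points/day

7.17 points/day


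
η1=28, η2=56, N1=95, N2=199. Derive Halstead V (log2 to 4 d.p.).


Formula: V = N * log2(η), where N = N1 + N2 and η = η1 + η2
η = 28 + 56 = 84
N = 95 + 199 = 294
log2(84) ≈ 6.3923
V = 294 * 6.3923 = 1879.34

1879.34


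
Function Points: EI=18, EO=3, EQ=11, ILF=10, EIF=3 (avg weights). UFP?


UFP = EI*4 + EO*5 + EQ*4 + ILF*10 + EIF*7
UFP = 18*4 + 3*5 + 11*4 + 10*10 + 3*7
UFP = 72 + 15 + 44 + 100 + 21
UFP = 252

252


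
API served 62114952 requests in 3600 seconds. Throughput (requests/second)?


Formula: throughput = requests / seconds
throughput = 62114952 / 3600
throughput = 17254.15 requests/second

17254.15 requests/second


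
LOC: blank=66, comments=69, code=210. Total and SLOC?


Total LOC = blank + comment + code
Total LOC = 66 + 69 + 210 = 345
SLOC (source only) = code = 210

Total LOC: 345, SLOC: 210
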